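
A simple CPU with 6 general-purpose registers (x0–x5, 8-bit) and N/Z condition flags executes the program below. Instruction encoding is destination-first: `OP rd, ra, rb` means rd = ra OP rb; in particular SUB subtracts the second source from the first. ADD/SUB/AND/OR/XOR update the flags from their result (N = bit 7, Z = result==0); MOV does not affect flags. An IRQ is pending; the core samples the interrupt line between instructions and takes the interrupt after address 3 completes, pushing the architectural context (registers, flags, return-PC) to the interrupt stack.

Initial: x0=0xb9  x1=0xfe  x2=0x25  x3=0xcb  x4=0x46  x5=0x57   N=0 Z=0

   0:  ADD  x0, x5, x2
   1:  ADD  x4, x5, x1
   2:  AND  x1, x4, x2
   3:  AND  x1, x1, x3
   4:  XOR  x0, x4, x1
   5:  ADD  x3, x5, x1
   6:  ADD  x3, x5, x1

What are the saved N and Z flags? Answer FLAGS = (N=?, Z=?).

FLAGS = (N=0, Z=0)

after  0: x0=0x7c x1=0xfe x2=0x25 x3=0xcb x4=0x46 x5=0x57  N=0 Z=0
after  1: x0=0x7c x1=0xfe x2=0x25 x3=0xcb x4=0x55 x5=0x57  N=0 Z=0
after  2: x0=0x7c x1=0x05 x2=0x25 x3=0xcb x4=0x55 x5=0x57  N=0 Z=0
after  3: x0=0x7c x1=0x01 x2=0x25 x3=0xcb x4=0x55 x5=0x57  N=0 Z=0
-- IRQ taken; context saved, return-PC = 4 --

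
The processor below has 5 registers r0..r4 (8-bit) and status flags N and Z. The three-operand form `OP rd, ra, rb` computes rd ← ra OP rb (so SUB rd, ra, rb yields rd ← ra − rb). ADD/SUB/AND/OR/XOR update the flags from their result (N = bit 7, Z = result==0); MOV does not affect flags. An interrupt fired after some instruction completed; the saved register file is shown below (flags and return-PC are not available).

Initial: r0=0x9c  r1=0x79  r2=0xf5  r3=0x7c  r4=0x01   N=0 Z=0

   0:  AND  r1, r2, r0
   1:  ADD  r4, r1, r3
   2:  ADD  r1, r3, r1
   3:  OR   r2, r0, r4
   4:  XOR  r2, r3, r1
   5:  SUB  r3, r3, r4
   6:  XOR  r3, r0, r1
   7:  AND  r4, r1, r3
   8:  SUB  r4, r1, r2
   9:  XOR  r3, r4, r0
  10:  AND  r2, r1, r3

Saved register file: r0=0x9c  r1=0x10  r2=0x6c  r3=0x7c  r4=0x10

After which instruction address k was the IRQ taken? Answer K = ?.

K = 4

after  0: r0=0x9c r1=0x94 r2=0xf5 r3=0x7c r4=0x01  N=1 Z=0
after  1: r0=0x9c r1=0x94 r2=0xf5 r3=0x7c r4=0x10  N=0 Z=0
after  2: r0=0x9c r1=0x10 r2=0xf5 r3=0x7c r4=0x10  N=0 Z=0
after  3: r0=0x9c r1=0x10 r2=0x9c r3=0x7c r4=0x10  N=1 Z=0
after  4: r0=0x9c r1=0x10 r2=0x6c r3=0x7c r4=0x10  N=0 Z=0
-- IRQ taken; context saved, return-PC = 5 --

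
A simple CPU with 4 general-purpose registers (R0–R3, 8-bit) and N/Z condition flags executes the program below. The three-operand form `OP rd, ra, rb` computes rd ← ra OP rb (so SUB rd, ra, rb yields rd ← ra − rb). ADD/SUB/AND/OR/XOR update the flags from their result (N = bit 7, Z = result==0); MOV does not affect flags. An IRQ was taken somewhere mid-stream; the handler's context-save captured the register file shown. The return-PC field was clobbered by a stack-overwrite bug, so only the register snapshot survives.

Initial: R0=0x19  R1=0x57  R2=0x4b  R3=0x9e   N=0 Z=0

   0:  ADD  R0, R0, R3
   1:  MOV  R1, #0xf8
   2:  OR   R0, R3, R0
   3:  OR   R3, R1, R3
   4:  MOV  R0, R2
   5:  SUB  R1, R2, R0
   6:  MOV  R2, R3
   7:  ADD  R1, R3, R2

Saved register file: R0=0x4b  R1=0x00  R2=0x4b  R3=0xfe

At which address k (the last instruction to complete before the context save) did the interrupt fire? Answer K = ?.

after  0: R0=0xb7 R1=0x57 R2=0x4b R3=0x9e  N=1 Z=0
after  1: R0=0xb7 R1=0xf8 R2=0x4b R3=0x9e  N=1 Z=0
after  2: R0=0xbf R1=0xf8 R2=0x4b R3=0x9e  N=1 Z=0
after  3: R0=0xbf R1=0xf8 R2=0x4b R3=0xfe  N=1 Z=0
after  4: R0=0x4b R1=0xf8 R2=0x4b R3=0xfe  N=1 Z=0
after  5: R0=0x4b R1=0x00 R2=0x4b R3=0xfe  N=0 Z=1
-- IRQ taken; context saved, return-PC = 6 --

K = 5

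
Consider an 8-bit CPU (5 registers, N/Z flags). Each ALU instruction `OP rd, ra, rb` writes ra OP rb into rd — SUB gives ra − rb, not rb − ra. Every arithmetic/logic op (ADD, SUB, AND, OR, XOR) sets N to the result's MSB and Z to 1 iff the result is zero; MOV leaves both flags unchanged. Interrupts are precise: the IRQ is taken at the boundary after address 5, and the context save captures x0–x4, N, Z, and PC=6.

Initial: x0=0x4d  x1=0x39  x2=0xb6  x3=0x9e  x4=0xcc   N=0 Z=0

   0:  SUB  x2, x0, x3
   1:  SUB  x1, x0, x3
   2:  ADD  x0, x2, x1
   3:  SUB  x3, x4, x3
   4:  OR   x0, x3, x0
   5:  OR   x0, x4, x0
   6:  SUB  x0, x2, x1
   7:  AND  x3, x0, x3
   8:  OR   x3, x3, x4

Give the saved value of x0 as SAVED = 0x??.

after  0: x0=0x4d x1=0x39 x2=0xaf x3=0x9e x4=0xcc  N=1 Z=0
after  1: x0=0x4d x1=0xaf x2=0xaf x3=0x9e x4=0xcc  N=1 Z=0
after  2: x0=0x5e x1=0xaf x2=0xaf x3=0x9e x4=0xcc  N=0 Z=0
after  3: x0=0x5e x1=0xaf x2=0xaf x3=0x2e x4=0xcc  N=0 Z=0
after  4: x0=0x7e x1=0xaf x2=0xaf x3=0x2e x4=0xcc  N=0 Z=0
after  5: x0=0xfe x1=0xaf x2=0xaf x3=0x2e x4=0xcc  N=1 Z=0
-- IRQ taken; context saved, return-PC = 6 --

SAVED = 0xfe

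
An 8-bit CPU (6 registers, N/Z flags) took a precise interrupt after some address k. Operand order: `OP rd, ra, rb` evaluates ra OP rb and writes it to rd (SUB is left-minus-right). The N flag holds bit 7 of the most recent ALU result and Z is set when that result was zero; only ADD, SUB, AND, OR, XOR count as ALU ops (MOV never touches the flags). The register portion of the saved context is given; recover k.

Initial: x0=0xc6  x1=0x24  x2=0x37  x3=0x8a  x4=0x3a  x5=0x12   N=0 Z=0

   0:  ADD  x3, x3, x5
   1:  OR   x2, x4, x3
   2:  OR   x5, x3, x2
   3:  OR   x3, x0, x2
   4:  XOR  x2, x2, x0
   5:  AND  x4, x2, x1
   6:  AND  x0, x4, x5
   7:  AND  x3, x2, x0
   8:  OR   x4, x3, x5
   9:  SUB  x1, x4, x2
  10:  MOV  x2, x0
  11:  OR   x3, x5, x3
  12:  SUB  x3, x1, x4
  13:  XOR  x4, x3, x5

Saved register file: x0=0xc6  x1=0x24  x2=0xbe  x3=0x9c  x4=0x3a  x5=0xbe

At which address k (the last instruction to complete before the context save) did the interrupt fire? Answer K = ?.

K = 2

after  0: x0=0xc6 x1=0x24 x2=0x37 x3=0x9c x4=0x3a x5=0x12  N=1 Z=0
after  1: x0=0xc6 x1=0x24 x2=0xbe x3=0x9c x4=0x3a x5=0x12  N=1 Z=0
after  2: x0=0xc6 x1=0x24 x2=0xbe x3=0x9c x4=0x3a x5=0xbe  N=1 Z=0
-- IRQ taken; context saved, return-PC = 3 --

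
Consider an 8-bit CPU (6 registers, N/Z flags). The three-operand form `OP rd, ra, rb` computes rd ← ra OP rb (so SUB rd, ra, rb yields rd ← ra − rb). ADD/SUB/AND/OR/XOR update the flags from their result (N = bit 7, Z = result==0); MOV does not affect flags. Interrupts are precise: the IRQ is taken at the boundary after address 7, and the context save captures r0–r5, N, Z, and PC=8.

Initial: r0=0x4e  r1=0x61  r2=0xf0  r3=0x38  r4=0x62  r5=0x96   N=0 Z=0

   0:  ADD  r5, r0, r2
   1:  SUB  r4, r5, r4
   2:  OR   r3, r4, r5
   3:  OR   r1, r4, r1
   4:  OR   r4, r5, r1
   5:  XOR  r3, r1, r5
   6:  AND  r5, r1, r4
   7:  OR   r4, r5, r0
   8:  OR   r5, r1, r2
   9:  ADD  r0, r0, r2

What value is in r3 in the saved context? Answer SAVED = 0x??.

SAVED = 0xc3

after  0: r0=0x4e r1=0x61 r2=0xf0 r3=0x38 r4=0x62 r5=0x3e  N=0 Z=0
after  1: r0=0x4e r1=0x61 r2=0xf0 r3=0x38 r4=0xdc r5=0x3e  N=1 Z=0
after  2: r0=0x4e r1=0x61 r2=0xf0 r3=0xfe r4=0xdc r5=0x3e  N=1 Z=0
after  3: r0=0x4e r1=0xfd r2=0xf0 r3=0xfe r4=0xdc r5=0x3e  N=1 Z=0
after  4: r0=0x4e r1=0xfd r2=0xf0 r3=0xfe r4=0xff r5=0x3e  N=1 Z=0
after  5: r0=0x4e r1=0xfd r2=0xf0 r3=0xc3 r4=0xff r5=0x3e  N=1 Z=0
after  6: r0=0x4e r1=0xfd r2=0xf0 r3=0xc3 r4=0xff r5=0xfd  N=1 Z=0
after  7: r0=0x4e r1=0xfd r2=0xf0 r3=0xc3 r4=0xff r5=0xfd  N=1 Z=0
-- IRQ taken; context saved, return-PC = 8 --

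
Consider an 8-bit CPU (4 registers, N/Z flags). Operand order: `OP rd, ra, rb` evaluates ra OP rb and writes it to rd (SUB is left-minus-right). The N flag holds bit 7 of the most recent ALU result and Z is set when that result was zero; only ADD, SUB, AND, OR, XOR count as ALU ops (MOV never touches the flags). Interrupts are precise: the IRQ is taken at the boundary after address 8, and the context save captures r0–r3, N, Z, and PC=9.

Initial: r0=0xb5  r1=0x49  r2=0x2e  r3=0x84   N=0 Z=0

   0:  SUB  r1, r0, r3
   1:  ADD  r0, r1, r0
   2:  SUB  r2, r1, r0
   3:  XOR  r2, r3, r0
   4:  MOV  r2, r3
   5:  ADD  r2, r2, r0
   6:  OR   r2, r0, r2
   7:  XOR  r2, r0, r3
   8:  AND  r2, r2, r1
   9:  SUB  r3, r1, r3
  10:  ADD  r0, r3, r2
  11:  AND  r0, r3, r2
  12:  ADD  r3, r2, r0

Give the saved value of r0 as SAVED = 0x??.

SAVED = 0xe6

after  0: r0=0xb5 r1=0x31 r2=0x2e r3=0x84  N=0 Z=0
after  1: r0=0xe6 r1=0x31 r2=0x2e r3=0x84  N=1 Z=0
after  2: r0=0xe6 r1=0x31 r2=0x4b r3=0x84  N=0 Z=0
after  3: r0=0xe6 r1=0x31 r2=0x62 r3=0x84  N=0 Z=0
after  4: r0=0xe6 r1=0x31 r2=0x84 r3=0x84  N=0 Z=0
after  5: r0=0xe6 r1=0x31 r2=0x6a r3=0x84  N=0 Z=0
after  6: r0=0xe6 r1=0x31 r2=0xee r3=0x84  N=1 Z=0
after  7: r0=0xe6 r1=0x31 r2=0x62 r3=0x84  N=0 Z=0
after  8: r0=0xe6 r1=0x31 r2=0x20 r3=0x84  N=0 Z=0
-- IRQ taken; context saved, return-PC = 9 --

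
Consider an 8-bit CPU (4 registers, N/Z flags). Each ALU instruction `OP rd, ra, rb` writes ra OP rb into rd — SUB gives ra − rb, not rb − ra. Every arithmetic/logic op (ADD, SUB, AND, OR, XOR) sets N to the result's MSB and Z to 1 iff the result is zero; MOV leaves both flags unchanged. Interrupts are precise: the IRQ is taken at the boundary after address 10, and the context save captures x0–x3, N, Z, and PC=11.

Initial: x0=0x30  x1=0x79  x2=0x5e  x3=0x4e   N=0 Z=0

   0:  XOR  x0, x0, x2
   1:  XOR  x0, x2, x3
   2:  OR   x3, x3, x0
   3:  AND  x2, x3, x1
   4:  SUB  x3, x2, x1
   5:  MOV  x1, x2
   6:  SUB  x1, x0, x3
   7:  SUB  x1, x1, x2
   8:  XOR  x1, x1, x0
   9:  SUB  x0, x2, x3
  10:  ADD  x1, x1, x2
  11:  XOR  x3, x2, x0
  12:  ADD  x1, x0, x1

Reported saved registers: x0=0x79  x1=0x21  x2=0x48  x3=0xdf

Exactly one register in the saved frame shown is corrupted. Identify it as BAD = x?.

after  0: x0=0x6e x1=0x79 x2=0x5e x3=0x4e  N=0 Z=0
after  1: x0=0x10 x1=0x79 x2=0x5e x3=0x4e  N=0 Z=0
after  2: x0=0x10 x1=0x79 x2=0x5e x3=0x5e  N=0 Z=0
after  3: x0=0x10 x1=0x79 x2=0x58 x3=0x5e  N=0 Z=0
after  4: x0=0x10 x1=0x79 x2=0x58 x3=0xdf  N=1 Z=0
after  5: x0=0x10 x1=0x58 x2=0x58 x3=0xdf  N=1 Z=0
after  6: x0=0x10 x1=0x31 x2=0x58 x3=0xdf  N=0 Z=0
after  7: x0=0x10 x1=0xd9 x2=0x58 x3=0xdf  N=1 Z=0
after  8: x0=0x10 x1=0xc9 x2=0x58 x3=0xdf  N=1 Z=0
after  9: x0=0x79 x1=0xc9 x2=0x58 x3=0xdf  N=0 Z=0
after 10: x0=0x79 x1=0x21 x2=0x58 x3=0xdf  N=0 Z=0
-- IRQ taken; context saved, return-PC = 11 --
mismatch: x2: reported 0x48 vs actual 0x58

BAD = x2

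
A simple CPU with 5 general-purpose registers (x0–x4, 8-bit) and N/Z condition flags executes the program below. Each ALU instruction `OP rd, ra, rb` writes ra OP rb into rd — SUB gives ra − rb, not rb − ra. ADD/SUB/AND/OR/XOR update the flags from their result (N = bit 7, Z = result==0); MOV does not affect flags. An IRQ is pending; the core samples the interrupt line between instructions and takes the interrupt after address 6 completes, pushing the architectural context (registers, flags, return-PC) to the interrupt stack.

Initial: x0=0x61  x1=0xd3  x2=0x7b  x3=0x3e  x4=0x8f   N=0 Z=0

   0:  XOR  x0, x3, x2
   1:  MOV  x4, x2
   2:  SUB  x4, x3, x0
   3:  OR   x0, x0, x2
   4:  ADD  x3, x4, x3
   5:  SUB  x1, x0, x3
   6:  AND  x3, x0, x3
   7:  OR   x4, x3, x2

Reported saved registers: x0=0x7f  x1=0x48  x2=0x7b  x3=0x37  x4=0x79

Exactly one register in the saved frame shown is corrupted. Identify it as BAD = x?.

after  0: x0=0x45 x1=0xd3 x2=0x7b x3=0x3e x4=0x8f  N=0 Z=0
after  1: x0=0x45 x1=0xd3 x2=0x7b x3=0x3e x4=0x7b  N=0 Z=0
after  2: x0=0x45 x1=0xd3 x2=0x7b x3=0x3e x4=0xf9  N=1 Z=0
after  3: x0=0x7f x1=0xd3 x2=0x7b x3=0x3e x4=0xf9  N=0 Z=0
after  4: x0=0x7f x1=0xd3 x2=0x7b x3=0x37 x4=0xf9  N=0 Z=0
after  5: x0=0x7f x1=0x48 x2=0x7b x3=0x37 x4=0xf9  N=0 Z=0
after  6: x0=0x7f x1=0x48 x2=0x7b x3=0x37 x4=0xf9  N=0 Z=0
-- IRQ taken; context saved, return-PC = 7 --
mismatch: x4: reported 0x79 vs actual 0xf9

BAD = x4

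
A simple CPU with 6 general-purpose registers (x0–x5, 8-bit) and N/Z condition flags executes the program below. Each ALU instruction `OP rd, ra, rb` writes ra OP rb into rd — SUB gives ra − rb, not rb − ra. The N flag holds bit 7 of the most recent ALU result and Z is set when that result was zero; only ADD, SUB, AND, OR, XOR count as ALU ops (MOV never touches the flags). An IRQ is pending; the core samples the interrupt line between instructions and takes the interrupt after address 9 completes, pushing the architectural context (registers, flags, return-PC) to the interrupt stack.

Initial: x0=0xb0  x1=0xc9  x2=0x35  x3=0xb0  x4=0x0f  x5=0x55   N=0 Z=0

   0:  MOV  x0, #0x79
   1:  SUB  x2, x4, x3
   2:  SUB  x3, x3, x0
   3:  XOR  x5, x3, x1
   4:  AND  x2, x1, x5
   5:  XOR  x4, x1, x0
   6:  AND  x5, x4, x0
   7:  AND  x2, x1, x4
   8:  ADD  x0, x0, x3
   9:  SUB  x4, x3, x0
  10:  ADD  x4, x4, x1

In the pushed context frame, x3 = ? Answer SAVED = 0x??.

SAVED = 0x37

after  0: x0=0x79 x1=0xc9 x2=0x35 x3=0xb0 x4=0x0f x5=0x55  N=0 Z=0
after  1: x0=0x79 x1=0xc9 x2=0x5f x3=0xb0 x4=0x0f x5=0x55  N=0 Z=0
after  2: x0=0x79 x1=0xc9 x2=0x5f x3=0x37 x4=0x0f x5=0x55  N=0 Z=0
after  3: x0=0x79 x1=0xc9 x2=0x5f x3=0x37 x4=0x0f x5=0xfe  N=1 Z=0
after  4: x0=0x79 x1=0xc9 x2=0xc8 x3=0x37 x4=0x0f x5=0xfe  N=1 Z=0
after  5: x0=0x79 x1=0xc9 x2=0xc8 x3=0x37 x4=0xb0 x5=0xfe  N=1 Z=0
after  6: x0=0x79 x1=0xc9 x2=0xc8 x3=0x37 x4=0xb0 x5=0x30  N=0 Z=0
after  7: x0=0x79 x1=0xc9 x2=0x80 x3=0x37 x4=0xb0 x5=0x30  N=1 Z=0
after  8: x0=0xb0 x1=0xc9 x2=0x80 x3=0x37 x4=0xb0 x5=0x30  N=1 Z=0
after  9: x0=0xb0 x1=0xc9 x2=0x80 x3=0x37 x4=0x87 x5=0x30  N=1 Z=0
-- IRQ taken; context saved, return-PC = 10 --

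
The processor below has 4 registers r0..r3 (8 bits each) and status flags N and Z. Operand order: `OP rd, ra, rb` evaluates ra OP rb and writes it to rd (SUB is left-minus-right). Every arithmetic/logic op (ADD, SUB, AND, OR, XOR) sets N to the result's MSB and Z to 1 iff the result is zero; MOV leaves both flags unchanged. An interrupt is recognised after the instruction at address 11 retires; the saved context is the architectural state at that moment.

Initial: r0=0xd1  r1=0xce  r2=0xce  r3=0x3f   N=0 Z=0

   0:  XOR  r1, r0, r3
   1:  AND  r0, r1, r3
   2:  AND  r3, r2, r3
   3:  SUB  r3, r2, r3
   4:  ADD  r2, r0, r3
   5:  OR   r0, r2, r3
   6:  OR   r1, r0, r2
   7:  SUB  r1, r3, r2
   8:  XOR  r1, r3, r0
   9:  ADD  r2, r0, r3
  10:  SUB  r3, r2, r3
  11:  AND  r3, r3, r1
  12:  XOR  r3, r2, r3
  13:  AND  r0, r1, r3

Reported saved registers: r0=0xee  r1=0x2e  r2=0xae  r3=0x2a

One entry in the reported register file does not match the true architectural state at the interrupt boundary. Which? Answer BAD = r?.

BAD = r3

after  0: r0=0xd1 r1=0xee r2=0xce r3=0x3f  N=1 Z=0
after  1: r0=0x2e r1=0xee r2=0xce r3=0x3f  N=0 Z=0
after  2: r0=0x2e r1=0xee r2=0xce r3=0x0e  N=0 Z=0
after  3: r0=0x2e r1=0xee r2=0xce r3=0xc0  N=1 Z=0
after  4: r0=0x2e r1=0xee r2=0xee r3=0xc0  N=1 Z=0
after  5: r0=0xee r1=0xee r2=0xee r3=0xc0  N=1 Z=0
after  6: r0=0xee r1=0xee r2=0xee r3=0xc0  N=1 Z=0
after  7: r0=0xee r1=0xd2 r2=0xee r3=0xc0  N=1 Z=0
after  8: r0=0xee r1=0x2e r2=0xee r3=0xc0  N=0 Z=0
after  9: r0=0xee r1=0x2e r2=0xae r3=0xc0  N=1 Z=0
after 10: r0=0xee r1=0x2e r2=0xae r3=0xee  N=1 Z=0
after 11: r0=0xee r1=0x2e r2=0xae r3=0x2e  N=0 Z=0
-- IRQ taken; context saved, return-PC = 12 --
mismatch: r3: reported 0x2a vs actual 0x2e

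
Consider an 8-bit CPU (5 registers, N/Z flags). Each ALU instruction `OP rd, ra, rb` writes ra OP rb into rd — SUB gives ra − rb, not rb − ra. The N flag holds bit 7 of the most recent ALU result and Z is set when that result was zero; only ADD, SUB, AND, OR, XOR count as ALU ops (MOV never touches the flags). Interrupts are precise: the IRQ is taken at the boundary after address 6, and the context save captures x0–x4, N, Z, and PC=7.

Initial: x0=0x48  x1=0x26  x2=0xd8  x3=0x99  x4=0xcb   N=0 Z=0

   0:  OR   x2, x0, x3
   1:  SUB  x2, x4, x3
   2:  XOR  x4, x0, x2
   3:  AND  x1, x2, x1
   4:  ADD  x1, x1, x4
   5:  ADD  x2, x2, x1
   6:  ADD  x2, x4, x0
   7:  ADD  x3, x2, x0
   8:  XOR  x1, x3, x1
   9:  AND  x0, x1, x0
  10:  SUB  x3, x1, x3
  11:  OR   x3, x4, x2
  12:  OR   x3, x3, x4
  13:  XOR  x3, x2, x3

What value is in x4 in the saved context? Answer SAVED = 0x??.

after  0: x0=0x48 x1=0x26 x2=0xd9 x3=0x99 x4=0xcb  N=1 Z=0
after  1: x0=0x48 x1=0x26 x2=0x32 x3=0x99 x4=0xcb  N=0 Z=0
after  2: x0=0x48 x1=0x26 x2=0x32 x3=0x99 x4=0x7a  N=0 Z=0
after  3: x0=0x48 x1=0x22 x2=0x32 x3=0x99 x4=0x7a  N=0 Z=0
after  4: x0=0x48 x1=0x9c x2=0x32 x3=0x99 x4=0x7a  N=1 Z=0
after  5: x0=0x48 x1=0x9c x2=0xce x3=0x99 x4=0x7a  N=1 Z=0
after  6: x0=0x48 x1=0x9c x2=0xc2 x3=0x99 x4=0x7a  N=1 Z=0
-- IRQ taken; context saved, return-PC = 7 --

SAVED = 0x7a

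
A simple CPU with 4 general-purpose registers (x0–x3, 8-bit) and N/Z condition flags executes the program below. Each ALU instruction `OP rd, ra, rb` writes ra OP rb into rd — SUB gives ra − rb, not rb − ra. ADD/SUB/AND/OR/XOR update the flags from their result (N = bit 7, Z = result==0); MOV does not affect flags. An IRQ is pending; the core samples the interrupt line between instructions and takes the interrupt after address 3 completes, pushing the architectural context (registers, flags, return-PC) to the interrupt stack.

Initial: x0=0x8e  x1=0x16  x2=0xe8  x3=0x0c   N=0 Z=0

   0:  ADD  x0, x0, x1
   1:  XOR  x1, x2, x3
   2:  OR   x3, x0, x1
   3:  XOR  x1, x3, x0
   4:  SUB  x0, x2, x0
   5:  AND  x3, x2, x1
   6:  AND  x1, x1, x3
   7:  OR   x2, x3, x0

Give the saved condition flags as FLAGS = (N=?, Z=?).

after  0: x0=0xa4 x1=0x16 x2=0xe8 x3=0x0c  N=1 Z=0
after  1: x0=0xa4 x1=0xe4 x2=0xe8 x3=0x0c  N=1 Z=0
after  2: x0=0xa4 x1=0xe4 x2=0xe8 x3=0xe4  N=1 Z=0
after  3: x0=0xa4 x1=0x40 x2=0xe8 x3=0xe4  N=0 Z=0
-- IRQ taken; context saved, return-PC = 4 --

FLAGS = (N=0, Z=0)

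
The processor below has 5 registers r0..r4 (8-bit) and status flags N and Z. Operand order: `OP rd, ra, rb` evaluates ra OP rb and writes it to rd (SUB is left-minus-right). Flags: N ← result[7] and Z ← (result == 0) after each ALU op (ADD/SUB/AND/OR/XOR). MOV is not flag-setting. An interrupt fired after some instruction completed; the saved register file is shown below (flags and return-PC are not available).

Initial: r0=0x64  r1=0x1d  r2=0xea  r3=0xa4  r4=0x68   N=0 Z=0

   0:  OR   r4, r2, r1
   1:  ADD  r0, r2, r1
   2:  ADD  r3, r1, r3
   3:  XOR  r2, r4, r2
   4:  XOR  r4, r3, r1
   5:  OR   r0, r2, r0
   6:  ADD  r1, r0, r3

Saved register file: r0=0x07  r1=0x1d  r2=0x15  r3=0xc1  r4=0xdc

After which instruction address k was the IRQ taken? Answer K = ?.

after  0: r0=0x64 r1=0x1d r2=0xea r3=0xa4 r4=0xff  N=1 Z=0
after  1: r0=0x07 r1=0x1d r2=0xea r3=0xa4 r4=0xff  N=0 Z=0
after  2: r0=0x07 r1=0x1d r2=0xea r3=0xc1 r4=0xff  N=1 Z=0
after  3: r0=0x07 r1=0x1d r2=0x15 r3=0xc1 r4=0xff  N=0 Z=0
after  4: r0=0x07 r1=0x1d r2=0x15 r3=0xc1 r4=0xdc  N=1 Z=0
-- IRQ taken; context saved, return-PC = 5 --

K = 4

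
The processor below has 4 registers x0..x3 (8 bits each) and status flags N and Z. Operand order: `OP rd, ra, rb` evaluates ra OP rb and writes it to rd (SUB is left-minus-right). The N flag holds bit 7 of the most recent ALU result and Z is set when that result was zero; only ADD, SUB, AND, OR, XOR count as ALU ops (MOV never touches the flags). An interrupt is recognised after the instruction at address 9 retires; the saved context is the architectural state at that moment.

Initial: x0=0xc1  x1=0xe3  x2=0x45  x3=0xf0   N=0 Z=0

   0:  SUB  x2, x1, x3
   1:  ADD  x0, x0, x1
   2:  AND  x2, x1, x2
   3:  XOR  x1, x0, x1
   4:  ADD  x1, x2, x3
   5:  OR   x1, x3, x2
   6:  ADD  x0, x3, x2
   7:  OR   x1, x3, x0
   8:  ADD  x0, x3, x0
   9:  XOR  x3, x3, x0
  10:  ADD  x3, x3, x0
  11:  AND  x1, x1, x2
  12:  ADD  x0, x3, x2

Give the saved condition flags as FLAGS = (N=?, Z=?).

FLAGS = (N=0, Z=0)

after  0: x0=0xc1 x1=0xe3 x2=0xf3 x3=0xf0  N=1 Z=0
after  1: x0=0xa4 x1=0xe3 x2=0xf3 x3=0xf0  N=1 Z=0
after  2: x0=0xa4 x1=0xe3 x2=0xe3 x3=0xf0  N=1 Z=0
after  3: x0=0xa4 x1=0x47 x2=0xe3 x3=0xf0  N=0 Z=0
after  4: x0=0xa4 x1=0xd3 x2=0xe3 x3=0xf0  N=1 Z=0
after  5: x0=0xa4 x1=0xf3 x2=0xe3 x3=0xf0  N=1 Z=0
after  6: x0=0xd3 x1=0xf3 x2=0xe3 x3=0xf0  N=1 Z=0
after  7: x0=0xd3 x1=0xf3 x2=0xe3 x3=0xf0  N=1 Z=0
after  8: x0=0xc3 x1=0xf3 x2=0xe3 x3=0xf0  N=1 Z=0
after  9: x0=0xc3 x1=0xf3 x2=0xe3 x3=0x33  N=0 Z=0
-- IRQ taken; context saved, return-PC = 10 --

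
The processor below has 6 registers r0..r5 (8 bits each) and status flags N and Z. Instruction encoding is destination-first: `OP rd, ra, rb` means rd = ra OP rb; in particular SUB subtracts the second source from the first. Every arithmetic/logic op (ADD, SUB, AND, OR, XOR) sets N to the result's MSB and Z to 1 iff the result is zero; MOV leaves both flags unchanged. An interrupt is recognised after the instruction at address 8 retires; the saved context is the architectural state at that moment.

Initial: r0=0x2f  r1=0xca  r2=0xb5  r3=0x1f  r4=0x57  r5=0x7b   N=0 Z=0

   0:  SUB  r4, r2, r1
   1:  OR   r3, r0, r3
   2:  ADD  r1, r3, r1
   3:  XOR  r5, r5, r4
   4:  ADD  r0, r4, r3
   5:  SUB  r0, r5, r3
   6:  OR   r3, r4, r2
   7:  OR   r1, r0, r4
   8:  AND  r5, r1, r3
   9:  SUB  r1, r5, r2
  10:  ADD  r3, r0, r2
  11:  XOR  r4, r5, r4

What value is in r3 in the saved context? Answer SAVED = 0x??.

after  0: r0=0x2f r1=0xca r2=0xb5 r3=0x1f r4=0xeb r5=0x7b  N=1 Z=0
after  1: r0=0x2f r1=0xca r2=0xb5 r3=0x3f r4=0xeb r5=0x7b  N=0 Z=0
after  2: r0=0x2f r1=0x09 r2=0xb5 r3=0x3f r4=0xeb r5=0x7b  N=0 Z=0
after  3: r0=0x2f r1=0x09 r2=0xb5 r3=0x3f r4=0xeb r5=0x90  N=1 Z=0
after  4: r0=0x2a r1=0x09 r2=0xb5 r3=0x3f r4=0xeb r5=0x90  N=0 Z=0
after  5: r0=0x51 r1=0x09 r2=0xb5 r3=0x3f r4=0xeb r5=0x90  N=0 Z=0
after  6: r0=0x51 r1=0x09 r2=0xb5 r3=0xff r4=0xeb r5=0x90  N=1 Z=0
after  7: r0=0x51 r1=0xfb r2=0xb5 r3=0xff r4=0xeb r5=0x90  N=1 Z=0
after  8: r0=0x51 r1=0xfb r2=0xb5 r3=0xff r4=0xeb r5=0xfb  N=1 Z=0
-- IRQ taken; context saved, return-PC = 9 --

SAVED = 0xff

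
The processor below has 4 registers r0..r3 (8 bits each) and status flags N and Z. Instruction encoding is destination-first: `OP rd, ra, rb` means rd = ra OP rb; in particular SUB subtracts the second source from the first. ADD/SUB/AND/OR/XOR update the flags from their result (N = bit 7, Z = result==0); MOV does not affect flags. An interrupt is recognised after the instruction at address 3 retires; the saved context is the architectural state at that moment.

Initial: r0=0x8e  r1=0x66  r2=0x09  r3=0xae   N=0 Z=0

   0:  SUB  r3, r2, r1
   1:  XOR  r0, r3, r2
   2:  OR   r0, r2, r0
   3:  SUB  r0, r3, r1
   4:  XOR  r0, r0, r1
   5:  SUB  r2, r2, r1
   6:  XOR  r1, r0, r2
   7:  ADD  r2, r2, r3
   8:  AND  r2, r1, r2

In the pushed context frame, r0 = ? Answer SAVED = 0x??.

SAVED = 0x3d

after  0: r0=0x8e r1=0x66 r2=0x09 r3=0xa3  N=1 Z=0
after  1: r0=0xaa r1=0x66 r2=0x09 r3=0xa3  N=1 Z=0
after  2: r0=0xab r1=0x66 r2=0x09 r3=0xa3  N=1 Z=0
after  3: r0=0x3d r1=0x66 r2=0x09 r3=0xa3  N=0 Z=0
-- IRQ taken; context saved, return-PC = 4 --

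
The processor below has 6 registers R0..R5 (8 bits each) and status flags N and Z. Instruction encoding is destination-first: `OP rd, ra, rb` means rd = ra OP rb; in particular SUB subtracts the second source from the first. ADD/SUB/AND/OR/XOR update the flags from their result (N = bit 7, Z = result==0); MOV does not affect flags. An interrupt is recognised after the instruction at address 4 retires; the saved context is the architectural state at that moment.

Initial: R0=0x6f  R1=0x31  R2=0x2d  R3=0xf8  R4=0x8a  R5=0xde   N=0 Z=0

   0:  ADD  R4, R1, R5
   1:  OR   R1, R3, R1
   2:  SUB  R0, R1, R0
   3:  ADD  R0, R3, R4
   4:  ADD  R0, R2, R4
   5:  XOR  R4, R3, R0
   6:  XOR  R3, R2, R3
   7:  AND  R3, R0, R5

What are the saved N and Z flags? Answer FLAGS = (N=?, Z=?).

after  0: R0=0x6f R1=0x31 R2=0x2d R3=0xf8 R4=0x0f R5=0xde  N=0 Z=0
after  1: R0=0x6f R1=0xf9 R2=0x2d R3=0xf8 R4=0x0f R5=0xde  N=1 Z=0
after  2: R0=0x8a R1=0xf9 R2=0x2d R3=0xf8 R4=0x0f R5=0xde  N=1 Z=0
after  3: R0=0x07 R1=0xf9 R2=0x2d R3=0xf8 R4=0x0f R5=0xde  N=0 Z=0
after  4: R0=0x3c R1=0xf9 R2=0x2d R3=0xf8 R4=0x0f R5=0xde  N=0 Z=0
-- IRQ taken; context saved, return-PC = 5 --

FLAGS = (N=0, Z=0)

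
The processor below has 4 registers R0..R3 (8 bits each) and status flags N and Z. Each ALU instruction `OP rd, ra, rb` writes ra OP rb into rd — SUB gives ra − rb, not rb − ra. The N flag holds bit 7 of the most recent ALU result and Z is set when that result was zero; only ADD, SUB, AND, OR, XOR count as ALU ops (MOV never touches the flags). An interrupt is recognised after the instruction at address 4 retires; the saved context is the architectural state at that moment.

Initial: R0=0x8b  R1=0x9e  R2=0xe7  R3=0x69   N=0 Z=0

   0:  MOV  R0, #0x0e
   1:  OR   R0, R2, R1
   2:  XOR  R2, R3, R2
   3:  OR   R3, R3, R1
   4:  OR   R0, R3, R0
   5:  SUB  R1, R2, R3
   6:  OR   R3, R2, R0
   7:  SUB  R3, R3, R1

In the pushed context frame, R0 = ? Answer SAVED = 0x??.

SAVED = 0xff

after  0: R0=0x0e R1=0x9e R2=0xe7 R3=0x69  N=0 Z=0
after  1: R0=0xff R1=0x9e R2=0xe7 R3=0x69  N=1 Z=0
after  2: R0=0xff R1=0x9e R2=0x8e R3=0x69  N=1 Z=0
after  3: R0=0xff R1=0x9e R2=0x8e R3=0xff  N=1 Z=0
after  4: R0=0xff R1=0x9e R2=0x8e R3=0xff  N=1 Z=0
-- IRQ taken; context saved, return-PC = 5 --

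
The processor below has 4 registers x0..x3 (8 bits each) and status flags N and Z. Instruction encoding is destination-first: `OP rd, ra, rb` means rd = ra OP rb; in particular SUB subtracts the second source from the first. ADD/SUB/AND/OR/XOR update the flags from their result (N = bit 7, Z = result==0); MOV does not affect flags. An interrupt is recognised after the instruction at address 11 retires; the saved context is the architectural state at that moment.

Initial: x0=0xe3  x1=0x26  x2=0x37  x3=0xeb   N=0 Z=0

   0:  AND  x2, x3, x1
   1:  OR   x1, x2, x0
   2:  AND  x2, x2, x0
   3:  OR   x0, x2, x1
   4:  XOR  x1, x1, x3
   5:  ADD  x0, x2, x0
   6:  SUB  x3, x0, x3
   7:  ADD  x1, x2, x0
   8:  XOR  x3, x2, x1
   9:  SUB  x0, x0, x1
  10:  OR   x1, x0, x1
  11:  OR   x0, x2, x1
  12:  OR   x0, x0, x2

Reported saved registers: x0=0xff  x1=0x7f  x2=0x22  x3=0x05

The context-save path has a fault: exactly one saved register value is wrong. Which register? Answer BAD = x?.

BAD = x1

after  0: x0=0xe3 x1=0x26 x2=0x22 x3=0xeb  N=0 Z=0
after  1: x0=0xe3 x1=0xe3 x2=0x22 x3=0xeb  N=1 Z=0
after  2: x0=0xe3 x1=0xe3 x2=0x22 x3=0xeb  N=0 Z=0
after  3: x0=0xe3 x1=0xe3 x2=0x22 x3=0xeb  N=1 Z=0
after  4: x0=0xe3 x1=0x08 x2=0x22 x3=0xeb  N=0 Z=0
after  5: x0=0x05 x1=0x08 x2=0x22 x3=0xeb  N=0 Z=0
after  6: x0=0x05 x1=0x08 x2=0x22 x3=0x1a  N=0 Z=0
after  7: x0=0x05 x1=0x27 x2=0x22 x3=0x1a  N=0 Z=0
after  8: x0=0x05 x1=0x27 x2=0x22 x3=0x05  N=0 Z=0
after  9: x0=0xde x1=0x27 x2=0x22 x3=0x05  N=1 Z=0
after 10: x0=0xde x1=0xff x2=0x22 x3=0x05  N=1 Z=0
after 11: x0=0xff x1=0xff x2=0x22 x3=0x05  N=1 Z=0
-- IRQ taken; context saved, return-PC = 12 --
mismatch: x1: reported 0x7f vs actual 0xff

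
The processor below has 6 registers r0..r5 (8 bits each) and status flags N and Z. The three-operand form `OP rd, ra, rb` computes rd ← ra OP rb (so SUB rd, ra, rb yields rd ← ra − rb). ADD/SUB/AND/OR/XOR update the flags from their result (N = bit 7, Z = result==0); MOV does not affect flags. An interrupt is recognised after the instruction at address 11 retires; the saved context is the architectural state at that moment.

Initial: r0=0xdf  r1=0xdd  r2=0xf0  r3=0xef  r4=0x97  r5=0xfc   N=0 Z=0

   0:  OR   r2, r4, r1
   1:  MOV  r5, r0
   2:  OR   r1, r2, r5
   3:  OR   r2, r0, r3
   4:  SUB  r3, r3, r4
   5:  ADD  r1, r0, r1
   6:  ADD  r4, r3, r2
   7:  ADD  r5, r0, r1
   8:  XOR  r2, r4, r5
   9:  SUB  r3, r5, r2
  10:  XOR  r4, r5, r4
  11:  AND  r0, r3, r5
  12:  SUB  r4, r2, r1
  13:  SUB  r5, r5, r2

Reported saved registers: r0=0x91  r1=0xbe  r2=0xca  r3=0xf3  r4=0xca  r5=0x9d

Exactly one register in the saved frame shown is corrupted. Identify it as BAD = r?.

BAD = r3

after  0: r0=0xdf r1=0xdd r2=0xdf r3=0xef r4=0x97 r5=0xfc  N=1 Z=0
after  1: r0=0xdf r1=0xdd r2=0xdf r3=0xef r4=0x97 r5=0xdf  N=1 Z=0
after  2: r0=0xdf r1=0xdf r2=0xdf r3=0xef r4=0x97 r5=0xdf  N=1 Z=0
after  3: r0=0xdf r1=0xdf r2=0xff r3=0xef r4=0x97 r5=0xdf  N=1 Z=0
after  4: r0=0xdf r1=0xdf r2=0xff r3=0x58 r4=0x97 r5=0xdf  N=0 Z=0
after  5: r0=0xdf r1=0xbe r2=0xff r3=0x58 r4=0x97 r5=0xdf  N=1 Z=0
after  6: r0=0xdf r1=0xbe r2=0xff r3=0x58 r4=0x57 r5=0xdf  N=0 Z=0
after  7: r0=0xdf r1=0xbe r2=0xff r3=0x58 r4=0x57 r5=0x9d  N=1 Z=0
after  8: r0=0xdf r1=0xbe r2=0xca r3=0x58 r4=0x57 r5=0x9d  N=1 Z=0
after  9: r0=0xdf r1=0xbe r2=0xca r3=0xd3 r4=0x57 r5=0x9d  N=1 Z=0
after 10: r0=0xdf r1=0xbe r2=0xca r3=0xd3 r4=0xca r5=0x9d  N=1 Z=0
after 11: r0=0x91 r1=0xbe r2=0xca r3=0xd3 r4=0xca r5=0x9d  N=1 Z=0
-- IRQ taken; context saved, return-PC = 12 --
mismatch: r3: reported 0xf3 vs actual 0xd3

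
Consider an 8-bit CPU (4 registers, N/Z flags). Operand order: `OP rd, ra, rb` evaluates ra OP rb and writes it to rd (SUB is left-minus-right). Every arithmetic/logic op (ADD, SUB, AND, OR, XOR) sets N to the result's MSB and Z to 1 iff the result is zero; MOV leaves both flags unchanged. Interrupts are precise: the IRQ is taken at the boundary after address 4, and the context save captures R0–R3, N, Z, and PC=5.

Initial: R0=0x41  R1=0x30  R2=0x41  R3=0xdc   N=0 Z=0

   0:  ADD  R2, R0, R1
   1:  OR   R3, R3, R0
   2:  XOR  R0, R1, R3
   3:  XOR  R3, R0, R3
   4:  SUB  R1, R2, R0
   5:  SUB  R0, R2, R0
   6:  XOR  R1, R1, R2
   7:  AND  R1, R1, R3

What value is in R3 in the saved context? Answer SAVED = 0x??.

SAVED = 0x30

after  0: R0=0x41 R1=0x30 R2=0x71 R3=0xdc  N=0 Z=0
after  1: R0=0x41 R1=0x30 R2=0x71 R3=0xdd  N=1 Z=0
after  2: R0=0xed R1=0x30 R2=0x71 R3=0xdd  N=1 Z=0
after  3: R0=0xed R1=0x30 R2=0x71 R3=0x30  N=0 Z=0
after  4: R0=0xed R1=0x84 R2=0x71 R3=0x30  N=1 Z=0
-- IRQ taken; context saved, return-PC = 5 --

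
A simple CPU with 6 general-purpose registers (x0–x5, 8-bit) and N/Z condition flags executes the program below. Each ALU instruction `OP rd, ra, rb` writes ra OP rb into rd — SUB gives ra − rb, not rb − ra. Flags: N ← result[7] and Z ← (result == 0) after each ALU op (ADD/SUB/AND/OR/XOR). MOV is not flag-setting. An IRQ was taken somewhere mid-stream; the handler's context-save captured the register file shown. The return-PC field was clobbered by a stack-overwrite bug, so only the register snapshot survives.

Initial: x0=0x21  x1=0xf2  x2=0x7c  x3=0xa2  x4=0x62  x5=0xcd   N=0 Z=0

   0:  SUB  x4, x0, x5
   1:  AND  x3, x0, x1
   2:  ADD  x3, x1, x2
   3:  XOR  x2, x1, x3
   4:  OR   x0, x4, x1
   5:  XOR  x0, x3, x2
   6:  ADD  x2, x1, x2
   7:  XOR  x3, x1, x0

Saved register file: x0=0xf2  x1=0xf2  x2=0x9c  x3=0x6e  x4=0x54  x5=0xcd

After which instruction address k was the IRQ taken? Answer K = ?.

K = 5

after  0: x0=0x21 x1=0xf2 x2=0x7c x3=0xa2 x4=0x54 x5=0xcd  N=0 Z=0
after  1: x0=0x21 x1=0xf2 x2=0x7c x3=0x20 x4=0x54 x5=0xcd  N=0 Z=0
after  2: x0=0x21 x1=0xf2 x2=0x7c x3=0x6e x4=0x54 x5=0xcd  N=0 Z=0
after  3: x0=0x21 x1=0xf2 x2=0x9c x3=0x6e x4=0x54 x5=0xcd  N=1 Z=0
after  4: x0=0xf6 x1=0xf2 x2=0x9c x3=0x6e x4=0x54 x5=0xcd  N=1 Z=0
after  5: x0=0xf2 x1=0xf2 x2=0x9c x3=0x6e x4=0x54 x5=0xcd  N=1 Z=0
-- IRQ taken; context saved, return-PC = 6 --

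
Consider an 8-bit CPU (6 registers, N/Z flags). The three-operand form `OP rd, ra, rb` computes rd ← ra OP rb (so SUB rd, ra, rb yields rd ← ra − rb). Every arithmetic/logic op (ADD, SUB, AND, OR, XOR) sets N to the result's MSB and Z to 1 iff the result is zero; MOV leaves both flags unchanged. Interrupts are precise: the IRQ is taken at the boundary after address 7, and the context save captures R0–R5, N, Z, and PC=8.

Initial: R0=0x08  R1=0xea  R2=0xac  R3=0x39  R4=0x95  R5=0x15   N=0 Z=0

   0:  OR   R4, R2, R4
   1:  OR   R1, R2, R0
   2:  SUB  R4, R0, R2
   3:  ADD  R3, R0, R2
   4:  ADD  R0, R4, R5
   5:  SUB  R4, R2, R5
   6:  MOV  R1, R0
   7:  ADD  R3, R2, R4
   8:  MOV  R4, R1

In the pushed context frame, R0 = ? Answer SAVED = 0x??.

SAVED = 0x71

after  0: R0=0x08 R1=0xea R2=0xac R3=0x39 R4=0xbd R5=0x15  N=1 Z=0
after  1: R0=0x08 R1=0xac R2=0xac R3=0x39 R4=0xbd R5=0x15  N=1 Z=0
after  2: R0=0x08 R1=0xac R2=0xac R3=0x39 R4=0x5c R5=0x15  N=0 Z=0
after  3: R0=0x08 R1=0xac R2=0xac R3=0xb4 R4=0x5c R5=0x15  N=1 Z=0
after  4: R0=0x71 R1=0xac R2=0xac R3=0xb4 R4=0x5c R5=0x15  N=0 Z=0
after  5: R0=0x71 R1=0xac R2=0xac R3=0xb4 R4=0x97 R5=0x15  N=1 Z=0
after  6: R0=0x71 R1=0x71 R2=0xac R3=0xb4 R4=0x97 R5=0x15  N=1 Z=0
after  7: R0=0x71 R1=0x71 R2=0xac R3=0x43 R4=0x97 R5=0x15  N=0 Z=0
-- IRQ taken; context saved, return-PC = 8 --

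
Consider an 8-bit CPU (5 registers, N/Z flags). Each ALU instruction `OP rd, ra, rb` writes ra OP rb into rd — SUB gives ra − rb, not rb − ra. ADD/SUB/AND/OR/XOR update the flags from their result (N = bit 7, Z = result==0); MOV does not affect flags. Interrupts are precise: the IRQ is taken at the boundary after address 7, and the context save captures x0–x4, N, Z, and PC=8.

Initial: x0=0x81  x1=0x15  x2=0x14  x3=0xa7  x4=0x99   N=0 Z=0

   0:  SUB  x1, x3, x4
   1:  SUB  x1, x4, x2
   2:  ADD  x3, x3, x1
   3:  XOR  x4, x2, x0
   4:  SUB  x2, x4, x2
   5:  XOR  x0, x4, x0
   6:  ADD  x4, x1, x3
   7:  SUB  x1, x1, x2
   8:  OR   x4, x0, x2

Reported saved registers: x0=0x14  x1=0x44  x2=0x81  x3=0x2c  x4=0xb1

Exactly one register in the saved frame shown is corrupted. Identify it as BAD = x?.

BAD = x1

after  0: x0=0x81 x1=0x0e x2=0x14 x3=0xa7 x4=0x99  N=0 Z=0
after  1: x0=0x81 x1=0x85 x2=0x14 x3=0xa7 x4=0x99  N=1 Z=0
after  2: x0=0x81 x1=0x85 x2=0x14 x3=0x2c x4=0x99  N=0 Z=0
after  3: x0=0x81 x1=0x85 x2=0x14 x3=0x2c x4=0x95  N=1 Z=0
after  4: x0=0x81 x1=0x85 x2=0x81 x3=0x2c x4=0x95  N=1 Z=0
after  5: x0=0x14 x1=0x85 x2=0x81 x3=0x2c x4=0x95  N=0 Z=0
after  6: x0=0x14 x1=0x85 x2=0x81 x3=0x2c x4=0xb1  N=1 Z=0
after  7: x0=0x14 x1=0x04 x2=0x81 x3=0x2c x4=0xb1  N=0 Z=0
-- IRQ taken; context saved, return-PC = 8 --
mismatch: x1: reported 0x44 vs actual 0x04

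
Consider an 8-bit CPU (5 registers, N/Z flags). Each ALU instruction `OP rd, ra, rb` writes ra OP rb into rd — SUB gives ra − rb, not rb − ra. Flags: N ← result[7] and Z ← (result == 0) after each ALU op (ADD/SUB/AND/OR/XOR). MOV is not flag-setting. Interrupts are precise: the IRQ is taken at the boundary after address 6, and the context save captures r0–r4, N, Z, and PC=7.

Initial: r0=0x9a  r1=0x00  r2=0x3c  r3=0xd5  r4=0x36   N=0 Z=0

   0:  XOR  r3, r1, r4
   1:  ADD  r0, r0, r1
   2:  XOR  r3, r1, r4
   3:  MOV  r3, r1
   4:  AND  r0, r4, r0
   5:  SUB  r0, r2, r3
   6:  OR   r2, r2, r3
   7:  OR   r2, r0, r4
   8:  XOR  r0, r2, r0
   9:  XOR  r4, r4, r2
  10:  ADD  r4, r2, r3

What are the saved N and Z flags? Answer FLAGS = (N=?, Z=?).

after  0: r0=0x9a r1=0x00 r2=0x3c r3=0x36 r4=0x36  N=0 Z=0
after  1: r0=0x9a r1=0x00 r2=0x3c r3=0x36 r4=0x36  N=1 Z=0
after  2: r0=0x9a r1=0x00 r2=0x3c r3=0x36 r4=0x36  N=0 Z=0
after  3: r0=0x9a r1=0x00 r2=0x3c r3=0x00 r4=0x36  N=0 Z=0
after  4: r0=0x12 r1=0x00 r2=0x3c r3=0x00 r4=0x36  N=0 Z=0
after  5: r0=0x3c r1=0x00 r2=0x3c r3=0x00 r4=0x36  N=0 Z=0
after  6: r0=0x3c r1=0x00 r2=0x3c r3=0x00 r4=0x36  N=0 Z=0
-- IRQ taken; context saved, return-PC = 7 --

FLAGS = (N=0, Z=0)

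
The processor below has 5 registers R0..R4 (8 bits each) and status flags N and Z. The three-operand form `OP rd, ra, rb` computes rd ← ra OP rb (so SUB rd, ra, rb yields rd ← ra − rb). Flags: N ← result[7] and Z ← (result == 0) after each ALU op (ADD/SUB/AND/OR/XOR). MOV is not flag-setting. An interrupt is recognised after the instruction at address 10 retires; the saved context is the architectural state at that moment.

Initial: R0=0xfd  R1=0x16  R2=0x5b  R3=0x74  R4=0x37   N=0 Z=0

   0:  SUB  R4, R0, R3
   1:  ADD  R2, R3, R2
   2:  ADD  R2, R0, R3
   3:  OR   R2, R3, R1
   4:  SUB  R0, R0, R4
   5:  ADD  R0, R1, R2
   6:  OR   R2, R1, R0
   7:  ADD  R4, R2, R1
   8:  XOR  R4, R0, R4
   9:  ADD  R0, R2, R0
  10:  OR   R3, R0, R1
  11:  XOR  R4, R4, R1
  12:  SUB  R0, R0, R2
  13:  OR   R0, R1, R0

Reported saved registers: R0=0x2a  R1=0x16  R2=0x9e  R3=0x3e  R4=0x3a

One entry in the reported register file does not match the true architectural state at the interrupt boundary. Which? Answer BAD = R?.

after  0: R0=0xfd R1=0x16 R2=0x5b R3=0x74 R4=0x89  N=1 Z=0
after  1: R0=0xfd R1=0x16 R2=0xcf R3=0x74 R4=0x89  N=1 Z=0
after  2: R0=0xfd R1=0x16 R2=0x71 R3=0x74 R4=0x89  N=0 Z=0
after  3: R0=0xfd R1=0x16 R2=0x76 R3=0x74 R4=0x89  N=0 Z=0
after  4: R0=0x74 R1=0x16 R2=0x76 R3=0x74 R4=0x89  N=0 Z=0
after  5: R0=0x8c R1=0x16 R2=0x76 R3=0x74 R4=0x89  N=1 Z=0
after  6: R0=0x8c R1=0x16 R2=0x9e R3=0x74 R4=0x89  N=1 Z=0
after  7: R0=0x8c R1=0x16 R2=0x9e R3=0x74 R4=0xb4  N=1 Z=0
after  8: R0=0x8c R1=0x16 R2=0x9e R3=0x74 R4=0x38  N=0 Z=0
after  9: R0=0x2a R1=0x16 R2=0x9e R3=0x74 R4=0x38  N=0 Z=0
after 10: R0=0x2a R1=0x16 R2=0x9e R3=0x3e R4=0x38  N=0 Z=0
-- IRQ taken; context saved, return-PC = 11 --
mismatch: R4: reported 0x3a vs actual 0x38

BAD = R4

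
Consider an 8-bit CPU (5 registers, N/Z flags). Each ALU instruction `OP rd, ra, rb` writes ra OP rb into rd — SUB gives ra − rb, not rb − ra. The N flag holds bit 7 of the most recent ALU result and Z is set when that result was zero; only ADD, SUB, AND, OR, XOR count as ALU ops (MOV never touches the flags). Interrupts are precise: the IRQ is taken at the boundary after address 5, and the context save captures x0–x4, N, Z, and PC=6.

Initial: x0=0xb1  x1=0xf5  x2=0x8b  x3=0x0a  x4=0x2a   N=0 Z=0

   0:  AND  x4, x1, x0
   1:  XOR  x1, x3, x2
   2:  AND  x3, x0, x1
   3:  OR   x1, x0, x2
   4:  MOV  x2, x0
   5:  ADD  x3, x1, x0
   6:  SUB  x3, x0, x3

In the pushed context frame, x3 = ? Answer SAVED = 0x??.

after  0: x0=0xb1 x1=0xf5 x2=0x8b x3=0x0a x4=0xb1  N=1 Z=0
after  1: x0=0xb1 x1=0x81 x2=0x8b x3=0x0a x4=0xb1  N=1 Z=0
after  2: x0=0xb1 x1=0x81 x2=0x8b x3=0x81 x4=0xb1  N=1 Z=0
after  3: x0=0xb1 x1=0xbb x2=0x8b x3=0x81 x4=0xb1  N=1 Z=0
after  4: x0=0xb1 x1=0xbb x2=0xb1 x3=0x81 x4=0xb1  N=1 Z=0
after  5: x0=0xb1 x1=0xbb x2=0xb1 x3=0x6c x4=0xb1  N=0 Z=0
-- IRQ taken; context saved, return-PC = 6 --

SAVED = 0x6c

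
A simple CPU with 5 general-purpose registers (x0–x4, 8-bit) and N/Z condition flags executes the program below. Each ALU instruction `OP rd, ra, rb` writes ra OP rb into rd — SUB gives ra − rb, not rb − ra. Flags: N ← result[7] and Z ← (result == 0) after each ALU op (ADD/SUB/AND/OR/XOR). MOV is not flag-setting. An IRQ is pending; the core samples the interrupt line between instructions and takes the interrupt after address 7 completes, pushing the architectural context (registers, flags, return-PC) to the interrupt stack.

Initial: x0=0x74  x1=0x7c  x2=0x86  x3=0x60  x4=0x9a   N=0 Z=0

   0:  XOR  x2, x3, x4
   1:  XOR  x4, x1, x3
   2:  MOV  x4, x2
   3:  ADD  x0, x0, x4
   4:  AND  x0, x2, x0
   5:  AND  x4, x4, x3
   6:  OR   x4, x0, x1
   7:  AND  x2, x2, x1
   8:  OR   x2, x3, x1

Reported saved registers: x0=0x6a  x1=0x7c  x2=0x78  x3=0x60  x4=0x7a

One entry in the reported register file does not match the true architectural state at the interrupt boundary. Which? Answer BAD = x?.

after  0: x0=0x74 x1=0x7c x2=0xfa x3=0x60 x4=0x9a  N=1 Z=0
after  1: x0=0x74 x1=0x7c x2=0xfa x3=0x60 x4=0x1c  N=0 Z=0
after  2: x0=0x74 x1=0x7c x2=0xfa x3=0x60 x4=0xfa  N=0 Z=0
after  3: x0=0x6e x1=0x7c x2=0xfa x3=0x60 x4=0xfa  N=0 Z=0
after  4: x0=0x6a x1=0x7c x2=0xfa x3=0x60 x4=0xfa  N=0 Z=0
after  5: x0=0x6a x1=0x7c x2=0xfa x3=0x60 x4=0x60  N=0 Z=0
after  6: x0=0x6a x1=0x7c x2=0xfa x3=0x60 x4=0x7e  N=0 Z=0
after  7: x0=0x6a x1=0x7c x2=0x78 x3=0x60 x4=0x7e  N=0 Z=0
-- IRQ taken; context saved, return-PC = 8 --
mismatch: x4: reported 0x7a vs actual 0x7e

BAD = x4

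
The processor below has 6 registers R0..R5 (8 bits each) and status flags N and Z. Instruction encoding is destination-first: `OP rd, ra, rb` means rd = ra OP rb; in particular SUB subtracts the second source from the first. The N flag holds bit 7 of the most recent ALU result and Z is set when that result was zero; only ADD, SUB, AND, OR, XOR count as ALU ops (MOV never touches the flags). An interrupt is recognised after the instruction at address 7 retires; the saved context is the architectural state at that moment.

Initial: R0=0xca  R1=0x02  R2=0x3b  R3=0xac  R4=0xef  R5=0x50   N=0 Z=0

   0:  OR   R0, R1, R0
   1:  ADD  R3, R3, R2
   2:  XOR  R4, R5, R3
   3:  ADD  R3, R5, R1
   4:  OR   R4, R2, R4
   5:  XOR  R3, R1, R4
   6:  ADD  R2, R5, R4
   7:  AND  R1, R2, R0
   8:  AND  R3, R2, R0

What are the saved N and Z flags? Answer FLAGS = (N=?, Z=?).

after  0: R0=0xca R1=0x02 R2=0x3b R3=0xac R4=0xef R5=0x50  N=1 Z=0
after  1: R0=0xca R1=0x02 R2=0x3b R3=0xe7 R4=0xef R5=0x50  N=1 Z=0
after  2: R0=0xca R1=0x02 R2=0x3b R3=0xe7 R4=0xb7 R5=0x50  N=1 Z=0
after  3: R0=0xca R1=0x02 R2=0x3b R3=0x52 R4=0xb7 R5=0x50  N=0 Z=0
after  4: R0=0xca R1=0x02 R2=0x3b R3=0x52 R4=0xbf R5=0x50  N=1 Z=0
after  5: R0=0xca R1=0x02 R2=0x3b R3=0xbd R4=0xbf R5=0x50  N=1 Z=0
after  6: R0=0xca R1=0x02 R2=0x0f R3=0xbd R4=0xbf R5=0x50  N=0 Z=0
after  7: R0=0xca R1=0x0a R2=0x0f R3=0xbd R4=0xbf R5=0x50  N=0 Z=0
-- IRQ taken; context saved, return-PC = 8 --

FLAGS = (N=0, Z=0)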